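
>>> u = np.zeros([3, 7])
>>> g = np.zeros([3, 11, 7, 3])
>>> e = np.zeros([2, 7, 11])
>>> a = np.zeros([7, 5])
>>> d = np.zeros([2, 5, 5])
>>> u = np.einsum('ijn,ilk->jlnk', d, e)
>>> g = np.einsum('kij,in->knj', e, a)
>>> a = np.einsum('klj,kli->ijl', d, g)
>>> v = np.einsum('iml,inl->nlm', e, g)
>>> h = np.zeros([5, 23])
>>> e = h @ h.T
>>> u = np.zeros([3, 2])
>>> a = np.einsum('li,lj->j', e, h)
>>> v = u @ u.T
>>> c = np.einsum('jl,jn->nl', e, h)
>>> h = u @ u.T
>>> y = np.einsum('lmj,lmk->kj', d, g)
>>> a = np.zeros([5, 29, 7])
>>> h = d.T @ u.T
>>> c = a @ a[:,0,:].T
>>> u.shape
(3, 2)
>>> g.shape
(2, 5, 11)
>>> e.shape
(5, 5)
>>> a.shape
(5, 29, 7)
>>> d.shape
(2, 5, 5)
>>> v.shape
(3, 3)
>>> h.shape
(5, 5, 3)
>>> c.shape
(5, 29, 5)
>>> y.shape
(11, 5)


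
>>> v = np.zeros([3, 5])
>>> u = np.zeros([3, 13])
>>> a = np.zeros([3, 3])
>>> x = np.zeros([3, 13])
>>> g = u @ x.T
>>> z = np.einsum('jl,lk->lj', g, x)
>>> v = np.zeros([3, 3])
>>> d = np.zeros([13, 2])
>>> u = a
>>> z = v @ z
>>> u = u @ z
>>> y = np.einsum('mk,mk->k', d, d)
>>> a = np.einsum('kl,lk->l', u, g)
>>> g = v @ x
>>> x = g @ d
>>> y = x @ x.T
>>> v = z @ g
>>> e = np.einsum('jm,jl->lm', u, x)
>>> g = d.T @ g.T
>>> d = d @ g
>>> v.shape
(3, 13)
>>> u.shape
(3, 3)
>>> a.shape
(3,)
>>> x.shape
(3, 2)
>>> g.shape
(2, 3)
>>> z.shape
(3, 3)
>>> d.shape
(13, 3)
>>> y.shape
(3, 3)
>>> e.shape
(2, 3)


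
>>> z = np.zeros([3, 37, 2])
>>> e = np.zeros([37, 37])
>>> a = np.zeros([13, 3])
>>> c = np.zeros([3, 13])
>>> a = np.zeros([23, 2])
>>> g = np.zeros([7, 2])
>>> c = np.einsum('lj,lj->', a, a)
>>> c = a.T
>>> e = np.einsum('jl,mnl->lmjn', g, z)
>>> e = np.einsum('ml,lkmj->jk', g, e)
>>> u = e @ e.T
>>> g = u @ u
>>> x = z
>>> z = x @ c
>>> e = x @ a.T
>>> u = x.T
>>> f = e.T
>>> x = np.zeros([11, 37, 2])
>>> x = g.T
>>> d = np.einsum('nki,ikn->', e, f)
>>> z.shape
(3, 37, 23)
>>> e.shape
(3, 37, 23)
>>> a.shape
(23, 2)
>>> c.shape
(2, 23)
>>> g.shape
(37, 37)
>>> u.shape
(2, 37, 3)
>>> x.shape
(37, 37)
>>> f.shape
(23, 37, 3)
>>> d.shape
()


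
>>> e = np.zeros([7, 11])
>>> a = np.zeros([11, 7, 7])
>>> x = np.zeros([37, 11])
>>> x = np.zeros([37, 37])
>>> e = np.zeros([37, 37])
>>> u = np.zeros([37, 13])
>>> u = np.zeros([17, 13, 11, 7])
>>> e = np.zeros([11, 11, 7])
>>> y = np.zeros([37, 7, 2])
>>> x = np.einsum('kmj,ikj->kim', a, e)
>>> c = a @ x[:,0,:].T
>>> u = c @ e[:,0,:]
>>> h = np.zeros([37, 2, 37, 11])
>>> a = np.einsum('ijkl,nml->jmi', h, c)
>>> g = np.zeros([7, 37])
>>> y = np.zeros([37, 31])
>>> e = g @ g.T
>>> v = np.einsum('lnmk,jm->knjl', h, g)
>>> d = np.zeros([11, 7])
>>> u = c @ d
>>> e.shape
(7, 7)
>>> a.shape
(2, 7, 37)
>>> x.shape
(11, 11, 7)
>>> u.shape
(11, 7, 7)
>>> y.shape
(37, 31)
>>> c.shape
(11, 7, 11)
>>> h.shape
(37, 2, 37, 11)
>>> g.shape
(7, 37)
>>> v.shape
(11, 2, 7, 37)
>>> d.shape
(11, 7)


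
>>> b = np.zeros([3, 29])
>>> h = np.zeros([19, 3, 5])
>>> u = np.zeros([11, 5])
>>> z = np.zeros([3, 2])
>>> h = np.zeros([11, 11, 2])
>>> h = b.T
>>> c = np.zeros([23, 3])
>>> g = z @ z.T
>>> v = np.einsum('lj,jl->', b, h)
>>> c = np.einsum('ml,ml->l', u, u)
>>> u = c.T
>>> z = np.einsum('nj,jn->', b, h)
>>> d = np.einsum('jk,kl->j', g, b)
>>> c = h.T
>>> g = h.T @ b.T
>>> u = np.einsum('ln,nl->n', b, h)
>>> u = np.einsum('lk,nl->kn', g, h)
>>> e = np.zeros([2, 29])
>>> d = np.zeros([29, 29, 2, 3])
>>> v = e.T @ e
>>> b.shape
(3, 29)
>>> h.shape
(29, 3)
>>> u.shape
(3, 29)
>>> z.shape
()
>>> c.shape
(3, 29)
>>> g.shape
(3, 3)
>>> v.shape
(29, 29)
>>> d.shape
(29, 29, 2, 3)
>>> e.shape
(2, 29)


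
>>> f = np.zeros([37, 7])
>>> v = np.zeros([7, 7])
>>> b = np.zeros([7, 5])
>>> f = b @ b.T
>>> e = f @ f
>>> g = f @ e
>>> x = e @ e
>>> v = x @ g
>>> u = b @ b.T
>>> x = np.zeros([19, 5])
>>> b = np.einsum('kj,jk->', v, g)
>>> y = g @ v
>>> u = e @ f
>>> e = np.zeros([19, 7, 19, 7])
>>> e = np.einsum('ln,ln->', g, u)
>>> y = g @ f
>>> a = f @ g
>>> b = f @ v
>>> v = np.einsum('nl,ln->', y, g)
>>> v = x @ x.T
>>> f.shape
(7, 7)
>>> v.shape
(19, 19)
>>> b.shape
(7, 7)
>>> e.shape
()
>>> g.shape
(7, 7)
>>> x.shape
(19, 5)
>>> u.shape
(7, 7)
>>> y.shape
(7, 7)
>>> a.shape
(7, 7)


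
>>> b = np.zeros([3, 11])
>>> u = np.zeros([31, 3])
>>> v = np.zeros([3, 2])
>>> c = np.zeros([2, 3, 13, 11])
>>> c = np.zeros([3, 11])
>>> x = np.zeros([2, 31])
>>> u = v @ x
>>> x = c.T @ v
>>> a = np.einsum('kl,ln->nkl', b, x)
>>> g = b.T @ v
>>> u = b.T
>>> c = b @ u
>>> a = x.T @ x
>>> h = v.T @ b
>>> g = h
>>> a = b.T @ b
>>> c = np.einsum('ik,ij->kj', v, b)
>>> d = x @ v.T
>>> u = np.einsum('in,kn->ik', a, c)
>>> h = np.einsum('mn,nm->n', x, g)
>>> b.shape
(3, 11)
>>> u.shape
(11, 2)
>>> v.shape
(3, 2)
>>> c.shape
(2, 11)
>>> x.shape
(11, 2)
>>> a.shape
(11, 11)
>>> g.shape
(2, 11)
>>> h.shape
(2,)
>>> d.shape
(11, 3)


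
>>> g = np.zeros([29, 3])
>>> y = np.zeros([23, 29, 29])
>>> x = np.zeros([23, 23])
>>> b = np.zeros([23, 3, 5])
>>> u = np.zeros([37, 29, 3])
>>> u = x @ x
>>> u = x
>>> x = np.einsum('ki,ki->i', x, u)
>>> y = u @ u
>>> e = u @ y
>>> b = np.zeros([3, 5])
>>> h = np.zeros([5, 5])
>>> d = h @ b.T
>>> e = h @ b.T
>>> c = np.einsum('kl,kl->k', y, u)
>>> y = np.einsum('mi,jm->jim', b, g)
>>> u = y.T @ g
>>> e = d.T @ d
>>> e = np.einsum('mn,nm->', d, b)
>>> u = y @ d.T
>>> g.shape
(29, 3)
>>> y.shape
(29, 5, 3)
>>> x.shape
(23,)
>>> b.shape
(3, 5)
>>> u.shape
(29, 5, 5)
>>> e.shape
()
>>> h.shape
(5, 5)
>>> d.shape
(5, 3)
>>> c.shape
(23,)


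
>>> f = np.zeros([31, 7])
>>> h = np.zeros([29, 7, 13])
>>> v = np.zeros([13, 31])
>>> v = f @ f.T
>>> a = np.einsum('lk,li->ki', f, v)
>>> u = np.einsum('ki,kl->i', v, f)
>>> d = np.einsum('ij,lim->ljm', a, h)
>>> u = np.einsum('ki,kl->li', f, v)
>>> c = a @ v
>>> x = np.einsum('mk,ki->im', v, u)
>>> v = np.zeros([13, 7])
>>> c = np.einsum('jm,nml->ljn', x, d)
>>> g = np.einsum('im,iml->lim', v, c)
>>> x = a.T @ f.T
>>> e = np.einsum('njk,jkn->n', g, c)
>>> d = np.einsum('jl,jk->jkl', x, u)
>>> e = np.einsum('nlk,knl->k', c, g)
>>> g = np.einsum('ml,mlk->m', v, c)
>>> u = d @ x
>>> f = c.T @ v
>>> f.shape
(29, 7, 7)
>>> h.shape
(29, 7, 13)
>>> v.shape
(13, 7)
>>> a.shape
(7, 31)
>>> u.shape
(31, 7, 31)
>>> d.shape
(31, 7, 31)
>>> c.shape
(13, 7, 29)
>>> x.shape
(31, 31)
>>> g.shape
(13,)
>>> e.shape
(29,)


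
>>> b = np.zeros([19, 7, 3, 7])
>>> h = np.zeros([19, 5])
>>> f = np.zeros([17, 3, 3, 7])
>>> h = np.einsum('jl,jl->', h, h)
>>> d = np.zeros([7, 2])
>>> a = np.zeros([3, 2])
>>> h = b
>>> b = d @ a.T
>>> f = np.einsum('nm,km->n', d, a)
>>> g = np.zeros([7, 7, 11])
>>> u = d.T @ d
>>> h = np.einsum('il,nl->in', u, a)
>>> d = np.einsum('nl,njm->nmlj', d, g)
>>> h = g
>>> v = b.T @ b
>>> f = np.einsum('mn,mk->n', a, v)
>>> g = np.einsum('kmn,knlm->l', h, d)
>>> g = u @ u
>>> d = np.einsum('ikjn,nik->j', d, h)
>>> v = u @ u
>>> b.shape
(7, 3)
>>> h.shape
(7, 7, 11)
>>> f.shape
(2,)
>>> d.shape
(2,)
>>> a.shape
(3, 2)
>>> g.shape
(2, 2)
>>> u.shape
(2, 2)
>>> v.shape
(2, 2)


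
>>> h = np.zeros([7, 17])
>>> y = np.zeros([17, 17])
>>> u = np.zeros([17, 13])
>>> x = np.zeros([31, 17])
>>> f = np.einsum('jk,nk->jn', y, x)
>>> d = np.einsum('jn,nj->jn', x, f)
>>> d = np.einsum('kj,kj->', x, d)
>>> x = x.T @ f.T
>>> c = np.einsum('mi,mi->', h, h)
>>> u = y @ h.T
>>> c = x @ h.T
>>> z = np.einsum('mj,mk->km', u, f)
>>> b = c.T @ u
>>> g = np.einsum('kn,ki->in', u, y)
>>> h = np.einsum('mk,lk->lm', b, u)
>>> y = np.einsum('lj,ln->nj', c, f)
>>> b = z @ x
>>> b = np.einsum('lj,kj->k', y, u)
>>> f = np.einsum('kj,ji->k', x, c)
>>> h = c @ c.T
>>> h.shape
(17, 17)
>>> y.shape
(31, 7)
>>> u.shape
(17, 7)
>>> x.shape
(17, 17)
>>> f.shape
(17,)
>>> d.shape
()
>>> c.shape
(17, 7)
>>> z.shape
(31, 17)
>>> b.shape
(17,)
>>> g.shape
(17, 7)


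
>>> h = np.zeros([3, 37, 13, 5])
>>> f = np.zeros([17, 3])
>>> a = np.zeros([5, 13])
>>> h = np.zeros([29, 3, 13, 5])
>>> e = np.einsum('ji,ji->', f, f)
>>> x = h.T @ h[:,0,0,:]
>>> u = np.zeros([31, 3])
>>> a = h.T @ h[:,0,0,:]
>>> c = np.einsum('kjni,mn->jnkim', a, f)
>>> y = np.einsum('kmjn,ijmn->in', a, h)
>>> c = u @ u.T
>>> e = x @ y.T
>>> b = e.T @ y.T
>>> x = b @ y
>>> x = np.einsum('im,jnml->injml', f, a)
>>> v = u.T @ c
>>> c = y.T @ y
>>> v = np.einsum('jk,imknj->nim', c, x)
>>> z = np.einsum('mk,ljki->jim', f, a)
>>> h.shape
(29, 3, 13, 5)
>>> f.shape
(17, 3)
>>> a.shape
(5, 13, 3, 5)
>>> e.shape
(5, 13, 3, 29)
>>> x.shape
(17, 13, 5, 3, 5)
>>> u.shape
(31, 3)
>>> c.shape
(5, 5)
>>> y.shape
(29, 5)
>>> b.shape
(29, 3, 13, 29)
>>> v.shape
(3, 17, 13)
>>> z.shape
(13, 5, 17)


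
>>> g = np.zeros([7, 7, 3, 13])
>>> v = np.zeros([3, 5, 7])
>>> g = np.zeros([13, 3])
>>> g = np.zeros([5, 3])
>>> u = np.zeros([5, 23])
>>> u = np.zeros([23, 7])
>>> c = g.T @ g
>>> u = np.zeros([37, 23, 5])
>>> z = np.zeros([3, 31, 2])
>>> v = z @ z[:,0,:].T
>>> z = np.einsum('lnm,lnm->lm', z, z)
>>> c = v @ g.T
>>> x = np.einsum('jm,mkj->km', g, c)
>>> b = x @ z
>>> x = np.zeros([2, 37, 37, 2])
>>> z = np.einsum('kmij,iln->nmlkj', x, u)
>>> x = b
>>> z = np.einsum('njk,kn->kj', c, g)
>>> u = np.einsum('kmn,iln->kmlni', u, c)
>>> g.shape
(5, 3)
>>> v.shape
(3, 31, 3)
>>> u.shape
(37, 23, 31, 5, 3)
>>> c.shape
(3, 31, 5)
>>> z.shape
(5, 31)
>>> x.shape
(31, 2)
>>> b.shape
(31, 2)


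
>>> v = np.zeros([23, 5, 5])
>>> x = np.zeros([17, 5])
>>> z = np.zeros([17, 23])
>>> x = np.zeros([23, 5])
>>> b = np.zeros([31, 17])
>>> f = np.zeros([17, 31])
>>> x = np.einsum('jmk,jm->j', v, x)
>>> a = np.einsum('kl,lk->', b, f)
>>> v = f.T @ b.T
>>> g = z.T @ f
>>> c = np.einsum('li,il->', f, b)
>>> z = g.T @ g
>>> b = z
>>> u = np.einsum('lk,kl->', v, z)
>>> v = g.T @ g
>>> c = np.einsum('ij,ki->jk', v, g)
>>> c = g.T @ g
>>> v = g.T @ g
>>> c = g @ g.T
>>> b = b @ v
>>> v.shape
(31, 31)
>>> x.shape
(23,)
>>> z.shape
(31, 31)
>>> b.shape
(31, 31)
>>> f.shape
(17, 31)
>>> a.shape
()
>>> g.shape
(23, 31)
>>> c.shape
(23, 23)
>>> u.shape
()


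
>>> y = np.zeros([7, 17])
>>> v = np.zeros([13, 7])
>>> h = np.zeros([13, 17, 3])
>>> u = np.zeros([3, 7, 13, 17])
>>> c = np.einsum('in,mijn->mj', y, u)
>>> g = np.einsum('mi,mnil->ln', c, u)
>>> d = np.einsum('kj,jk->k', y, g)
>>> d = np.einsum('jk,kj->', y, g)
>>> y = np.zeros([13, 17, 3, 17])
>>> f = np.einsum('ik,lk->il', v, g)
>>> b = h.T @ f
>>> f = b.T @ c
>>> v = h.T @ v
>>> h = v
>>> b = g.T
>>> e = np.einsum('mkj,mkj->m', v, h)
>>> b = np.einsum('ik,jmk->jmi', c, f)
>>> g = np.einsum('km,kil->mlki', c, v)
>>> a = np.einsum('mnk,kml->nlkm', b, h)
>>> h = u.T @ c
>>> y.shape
(13, 17, 3, 17)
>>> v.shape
(3, 17, 7)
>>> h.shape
(17, 13, 7, 13)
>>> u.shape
(3, 7, 13, 17)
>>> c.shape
(3, 13)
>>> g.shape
(13, 7, 3, 17)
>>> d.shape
()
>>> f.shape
(17, 17, 13)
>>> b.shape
(17, 17, 3)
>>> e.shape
(3,)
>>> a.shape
(17, 7, 3, 17)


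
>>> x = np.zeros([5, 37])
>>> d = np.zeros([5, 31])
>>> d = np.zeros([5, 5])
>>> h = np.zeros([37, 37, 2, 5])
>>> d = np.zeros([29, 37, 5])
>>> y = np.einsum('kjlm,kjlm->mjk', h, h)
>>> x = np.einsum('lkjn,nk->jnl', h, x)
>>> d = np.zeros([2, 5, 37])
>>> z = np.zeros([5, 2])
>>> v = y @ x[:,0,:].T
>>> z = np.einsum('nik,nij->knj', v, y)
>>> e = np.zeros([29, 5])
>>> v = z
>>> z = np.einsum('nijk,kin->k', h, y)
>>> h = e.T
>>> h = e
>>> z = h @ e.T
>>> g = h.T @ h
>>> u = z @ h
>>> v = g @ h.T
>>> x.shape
(2, 5, 37)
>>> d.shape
(2, 5, 37)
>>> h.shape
(29, 5)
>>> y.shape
(5, 37, 37)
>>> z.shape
(29, 29)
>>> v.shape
(5, 29)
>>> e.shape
(29, 5)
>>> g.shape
(5, 5)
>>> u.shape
(29, 5)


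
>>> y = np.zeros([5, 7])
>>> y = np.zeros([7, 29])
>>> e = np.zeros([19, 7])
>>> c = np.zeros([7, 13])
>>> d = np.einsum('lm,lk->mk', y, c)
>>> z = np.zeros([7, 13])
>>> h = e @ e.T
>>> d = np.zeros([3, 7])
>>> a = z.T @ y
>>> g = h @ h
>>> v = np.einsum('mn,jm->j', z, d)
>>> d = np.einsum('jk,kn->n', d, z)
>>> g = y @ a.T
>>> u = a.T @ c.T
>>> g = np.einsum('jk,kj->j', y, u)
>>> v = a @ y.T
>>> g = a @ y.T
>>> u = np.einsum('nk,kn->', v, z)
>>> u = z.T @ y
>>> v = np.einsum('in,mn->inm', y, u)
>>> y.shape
(7, 29)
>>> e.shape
(19, 7)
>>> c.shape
(7, 13)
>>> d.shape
(13,)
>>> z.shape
(7, 13)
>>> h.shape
(19, 19)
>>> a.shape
(13, 29)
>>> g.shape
(13, 7)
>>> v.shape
(7, 29, 13)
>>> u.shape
(13, 29)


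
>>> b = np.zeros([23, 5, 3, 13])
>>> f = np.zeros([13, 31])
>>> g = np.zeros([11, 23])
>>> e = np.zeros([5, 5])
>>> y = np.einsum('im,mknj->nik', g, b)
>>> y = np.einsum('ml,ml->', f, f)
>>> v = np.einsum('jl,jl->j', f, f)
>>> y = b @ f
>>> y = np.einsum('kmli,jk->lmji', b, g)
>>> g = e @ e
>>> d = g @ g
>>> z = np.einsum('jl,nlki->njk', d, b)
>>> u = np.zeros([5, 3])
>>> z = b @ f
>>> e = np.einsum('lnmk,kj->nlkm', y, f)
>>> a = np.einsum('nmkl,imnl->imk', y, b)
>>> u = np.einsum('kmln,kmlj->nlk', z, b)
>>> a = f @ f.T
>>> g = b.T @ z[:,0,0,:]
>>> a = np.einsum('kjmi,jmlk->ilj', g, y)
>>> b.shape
(23, 5, 3, 13)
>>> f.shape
(13, 31)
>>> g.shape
(13, 3, 5, 31)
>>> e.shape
(5, 3, 13, 11)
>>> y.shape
(3, 5, 11, 13)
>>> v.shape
(13,)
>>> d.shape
(5, 5)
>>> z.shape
(23, 5, 3, 31)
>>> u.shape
(31, 3, 23)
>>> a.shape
(31, 11, 3)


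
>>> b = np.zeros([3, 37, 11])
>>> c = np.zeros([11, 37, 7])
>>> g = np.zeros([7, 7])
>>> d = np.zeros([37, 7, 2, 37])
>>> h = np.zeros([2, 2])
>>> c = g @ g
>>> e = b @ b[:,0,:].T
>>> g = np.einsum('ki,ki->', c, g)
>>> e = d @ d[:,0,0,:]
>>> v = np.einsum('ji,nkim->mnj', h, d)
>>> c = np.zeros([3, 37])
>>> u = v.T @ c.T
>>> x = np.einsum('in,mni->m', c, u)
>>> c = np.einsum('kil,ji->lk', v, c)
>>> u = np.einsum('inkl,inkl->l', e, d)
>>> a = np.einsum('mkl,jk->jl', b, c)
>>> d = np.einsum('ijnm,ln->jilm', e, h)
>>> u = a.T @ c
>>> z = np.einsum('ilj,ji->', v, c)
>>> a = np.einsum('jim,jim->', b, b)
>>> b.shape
(3, 37, 11)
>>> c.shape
(2, 37)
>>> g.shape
()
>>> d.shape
(7, 37, 2, 37)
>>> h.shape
(2, 2)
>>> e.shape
(37, 7, 2, 37)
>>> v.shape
(37, 37, 2)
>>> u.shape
(11, 37)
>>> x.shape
(2,)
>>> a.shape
()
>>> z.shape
()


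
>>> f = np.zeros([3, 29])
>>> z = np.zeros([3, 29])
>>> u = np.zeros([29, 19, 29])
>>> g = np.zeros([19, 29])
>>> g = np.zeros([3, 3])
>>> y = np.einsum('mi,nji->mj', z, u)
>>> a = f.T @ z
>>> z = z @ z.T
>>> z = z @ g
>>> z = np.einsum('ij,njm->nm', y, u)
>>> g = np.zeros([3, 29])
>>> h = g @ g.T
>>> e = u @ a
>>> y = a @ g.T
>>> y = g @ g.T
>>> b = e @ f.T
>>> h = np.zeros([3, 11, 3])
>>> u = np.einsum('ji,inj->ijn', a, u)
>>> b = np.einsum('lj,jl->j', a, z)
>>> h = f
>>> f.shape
(3, 29)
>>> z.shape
(29, 29)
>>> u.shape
(29, 29, 19)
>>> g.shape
(3, 29)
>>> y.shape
(3, 3)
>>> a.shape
(29, 29)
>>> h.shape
(3, 29)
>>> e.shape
(29, 19, 29)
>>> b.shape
(29,)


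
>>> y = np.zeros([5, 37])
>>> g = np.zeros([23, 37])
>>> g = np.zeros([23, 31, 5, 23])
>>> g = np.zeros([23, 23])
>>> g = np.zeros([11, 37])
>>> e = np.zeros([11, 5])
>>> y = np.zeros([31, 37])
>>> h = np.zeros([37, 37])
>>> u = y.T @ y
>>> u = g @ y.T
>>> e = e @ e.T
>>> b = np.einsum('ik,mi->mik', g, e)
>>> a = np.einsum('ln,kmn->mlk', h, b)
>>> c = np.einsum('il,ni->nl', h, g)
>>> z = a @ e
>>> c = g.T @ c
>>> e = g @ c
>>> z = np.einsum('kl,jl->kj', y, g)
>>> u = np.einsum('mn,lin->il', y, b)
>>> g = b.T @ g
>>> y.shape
(31, 37)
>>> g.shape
(37, 11, 37)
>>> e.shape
(11, 37)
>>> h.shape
(37, 37)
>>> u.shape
(11, 11)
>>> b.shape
(11, 11, 37)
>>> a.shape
(11, 37, 11)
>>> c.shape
(37, 37)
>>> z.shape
(31, 11)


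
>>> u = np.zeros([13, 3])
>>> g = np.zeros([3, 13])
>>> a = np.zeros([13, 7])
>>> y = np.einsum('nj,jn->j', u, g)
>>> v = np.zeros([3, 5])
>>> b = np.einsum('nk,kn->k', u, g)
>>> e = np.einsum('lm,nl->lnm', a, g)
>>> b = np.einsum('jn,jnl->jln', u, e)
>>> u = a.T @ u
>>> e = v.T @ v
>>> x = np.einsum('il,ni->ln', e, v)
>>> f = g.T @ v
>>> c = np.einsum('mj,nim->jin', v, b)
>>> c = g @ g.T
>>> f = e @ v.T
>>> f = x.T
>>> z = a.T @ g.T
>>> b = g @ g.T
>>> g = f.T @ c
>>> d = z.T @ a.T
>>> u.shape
(7, 3)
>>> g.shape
(5, 3)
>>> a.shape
(13, 7)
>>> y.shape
(3,)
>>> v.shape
(3, 5)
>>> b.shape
(3, 3)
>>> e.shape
(5, 5)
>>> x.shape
(5, 3)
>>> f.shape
(3, 5)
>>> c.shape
(3, 3)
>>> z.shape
(7, 3)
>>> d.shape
(3, 13)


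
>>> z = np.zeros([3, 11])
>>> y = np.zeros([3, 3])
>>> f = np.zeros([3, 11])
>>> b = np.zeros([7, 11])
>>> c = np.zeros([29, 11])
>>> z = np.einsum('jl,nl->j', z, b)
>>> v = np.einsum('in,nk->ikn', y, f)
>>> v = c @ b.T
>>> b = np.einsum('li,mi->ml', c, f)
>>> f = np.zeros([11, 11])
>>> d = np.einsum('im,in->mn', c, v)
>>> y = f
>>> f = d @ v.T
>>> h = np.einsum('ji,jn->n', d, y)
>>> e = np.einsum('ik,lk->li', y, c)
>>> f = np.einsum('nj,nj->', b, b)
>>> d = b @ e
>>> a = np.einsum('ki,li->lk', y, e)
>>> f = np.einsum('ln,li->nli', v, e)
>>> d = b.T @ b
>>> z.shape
(3,)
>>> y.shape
(11, 11)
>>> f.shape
(7, 29, 11)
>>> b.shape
(3, 29)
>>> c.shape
(29, 11)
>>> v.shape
(29, 7)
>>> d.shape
(29, 29)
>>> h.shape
(11,)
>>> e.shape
(29, 11)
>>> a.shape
(29, 11)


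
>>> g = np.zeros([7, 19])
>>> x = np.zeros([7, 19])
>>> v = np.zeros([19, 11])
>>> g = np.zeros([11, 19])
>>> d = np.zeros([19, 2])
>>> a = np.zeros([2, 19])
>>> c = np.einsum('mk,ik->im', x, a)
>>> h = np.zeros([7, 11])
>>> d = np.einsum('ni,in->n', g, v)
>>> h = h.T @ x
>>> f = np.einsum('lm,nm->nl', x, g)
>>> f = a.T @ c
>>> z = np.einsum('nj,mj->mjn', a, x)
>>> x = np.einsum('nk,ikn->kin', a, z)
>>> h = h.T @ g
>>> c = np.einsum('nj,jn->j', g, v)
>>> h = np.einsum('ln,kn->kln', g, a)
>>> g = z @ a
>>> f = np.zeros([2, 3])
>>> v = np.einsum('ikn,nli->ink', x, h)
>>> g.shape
(7, 19, 19)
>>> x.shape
(19, 7, 2)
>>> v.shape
(19, 2, 7)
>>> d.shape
(11,)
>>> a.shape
(2, 19)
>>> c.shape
(19,)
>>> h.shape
(2, 11, 19)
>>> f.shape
(2, 3)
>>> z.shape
(7, 19, 2)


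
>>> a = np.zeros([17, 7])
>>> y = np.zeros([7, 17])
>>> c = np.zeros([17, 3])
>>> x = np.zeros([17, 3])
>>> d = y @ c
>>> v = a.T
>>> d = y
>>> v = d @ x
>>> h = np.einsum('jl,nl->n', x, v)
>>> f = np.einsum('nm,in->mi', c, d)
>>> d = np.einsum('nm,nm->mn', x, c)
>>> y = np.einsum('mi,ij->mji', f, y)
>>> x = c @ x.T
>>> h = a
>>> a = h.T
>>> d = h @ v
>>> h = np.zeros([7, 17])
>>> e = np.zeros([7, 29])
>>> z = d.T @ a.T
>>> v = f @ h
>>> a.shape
(7, 17)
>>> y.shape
(3, 17, 7)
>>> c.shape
(17, 3)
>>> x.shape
(17, 17)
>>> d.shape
(17, 3)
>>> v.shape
(3, 17)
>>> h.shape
(7, 17)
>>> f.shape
(3, 7)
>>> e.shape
(7, 29)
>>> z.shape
(3, 7)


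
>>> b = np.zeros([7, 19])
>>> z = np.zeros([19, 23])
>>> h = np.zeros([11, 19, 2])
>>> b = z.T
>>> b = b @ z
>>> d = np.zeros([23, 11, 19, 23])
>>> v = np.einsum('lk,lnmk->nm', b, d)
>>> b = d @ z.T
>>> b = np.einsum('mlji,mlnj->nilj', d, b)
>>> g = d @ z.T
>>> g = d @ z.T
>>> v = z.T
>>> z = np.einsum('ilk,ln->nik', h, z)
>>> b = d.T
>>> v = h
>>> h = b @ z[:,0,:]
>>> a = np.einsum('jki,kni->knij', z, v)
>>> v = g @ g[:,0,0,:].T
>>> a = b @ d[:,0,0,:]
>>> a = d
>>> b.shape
(23, 19, 11, 23)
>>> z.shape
(23, 11, 2)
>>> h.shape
(23, 19, 11, 2)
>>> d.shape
(23, 11, 19, 23)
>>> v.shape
(23, 11, 19, 23)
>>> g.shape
(23, 11, 19, 19)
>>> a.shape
(23, 11, 19, 23)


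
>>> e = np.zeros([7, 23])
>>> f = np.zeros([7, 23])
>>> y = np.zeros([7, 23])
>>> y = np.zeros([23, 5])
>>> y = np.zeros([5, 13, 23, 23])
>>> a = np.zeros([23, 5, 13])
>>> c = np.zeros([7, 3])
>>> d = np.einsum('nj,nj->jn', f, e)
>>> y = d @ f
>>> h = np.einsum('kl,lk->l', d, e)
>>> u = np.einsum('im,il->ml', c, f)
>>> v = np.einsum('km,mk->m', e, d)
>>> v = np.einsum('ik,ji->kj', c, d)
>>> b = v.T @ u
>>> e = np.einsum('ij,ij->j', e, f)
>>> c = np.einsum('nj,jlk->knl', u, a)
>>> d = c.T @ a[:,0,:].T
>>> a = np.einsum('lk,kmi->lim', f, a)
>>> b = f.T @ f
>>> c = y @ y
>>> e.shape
(23,)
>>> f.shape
(7, 23)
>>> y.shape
(23, 23)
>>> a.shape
(7, 13, 5)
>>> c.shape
(23, 23)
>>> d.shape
(5, 3, 23)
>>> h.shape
(7,)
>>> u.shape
(3, 23)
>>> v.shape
(3, 23)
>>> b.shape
(23, 23)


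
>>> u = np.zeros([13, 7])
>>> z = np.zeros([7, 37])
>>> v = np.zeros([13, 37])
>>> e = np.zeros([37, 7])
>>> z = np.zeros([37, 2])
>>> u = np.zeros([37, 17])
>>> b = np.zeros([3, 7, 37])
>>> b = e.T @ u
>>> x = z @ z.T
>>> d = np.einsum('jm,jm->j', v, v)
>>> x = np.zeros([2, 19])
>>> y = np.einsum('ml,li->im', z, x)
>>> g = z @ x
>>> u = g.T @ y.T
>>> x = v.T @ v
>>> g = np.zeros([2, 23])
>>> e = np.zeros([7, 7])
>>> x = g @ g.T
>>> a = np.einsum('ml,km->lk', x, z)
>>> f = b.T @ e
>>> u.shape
(19, 19)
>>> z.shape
(37, 2)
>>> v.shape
(13, 37)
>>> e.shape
(7, 7)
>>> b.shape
(7, 17)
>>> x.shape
(2, 2)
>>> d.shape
(13,)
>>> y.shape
(19, 37)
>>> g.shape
(2, 23)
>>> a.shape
(2, 37)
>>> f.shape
(17, 7)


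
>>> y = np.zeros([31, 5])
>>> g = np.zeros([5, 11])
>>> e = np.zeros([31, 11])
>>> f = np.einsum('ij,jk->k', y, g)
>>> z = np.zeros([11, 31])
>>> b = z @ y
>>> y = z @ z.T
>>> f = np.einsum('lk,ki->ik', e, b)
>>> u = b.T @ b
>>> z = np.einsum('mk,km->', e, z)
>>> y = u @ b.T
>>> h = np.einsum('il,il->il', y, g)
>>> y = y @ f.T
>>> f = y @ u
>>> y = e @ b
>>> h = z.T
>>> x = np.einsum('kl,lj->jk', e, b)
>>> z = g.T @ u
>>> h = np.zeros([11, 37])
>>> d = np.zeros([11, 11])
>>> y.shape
(31, 5)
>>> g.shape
(5, 11)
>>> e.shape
(31, 11)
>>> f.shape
(5, 5)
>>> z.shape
(11, 5)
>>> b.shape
(11, 5)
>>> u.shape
(5, 5)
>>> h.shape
(11, 37)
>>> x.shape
(5, 31)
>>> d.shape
(11, 11)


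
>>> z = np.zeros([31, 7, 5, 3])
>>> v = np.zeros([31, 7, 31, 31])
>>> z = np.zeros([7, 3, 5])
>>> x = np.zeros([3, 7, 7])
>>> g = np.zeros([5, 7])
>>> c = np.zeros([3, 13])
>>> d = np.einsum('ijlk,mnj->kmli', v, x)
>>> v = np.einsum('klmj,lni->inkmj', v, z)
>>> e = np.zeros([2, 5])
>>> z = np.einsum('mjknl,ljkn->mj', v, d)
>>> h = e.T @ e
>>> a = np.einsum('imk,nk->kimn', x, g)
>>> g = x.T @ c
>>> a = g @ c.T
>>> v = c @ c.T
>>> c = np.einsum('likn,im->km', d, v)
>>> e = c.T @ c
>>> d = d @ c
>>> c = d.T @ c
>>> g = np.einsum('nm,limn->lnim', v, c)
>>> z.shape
(5, 3)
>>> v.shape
(3, 3)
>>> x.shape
(3, 7, 7)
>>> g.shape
(3, 3, 31, 3)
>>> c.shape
(3, 31, 3, 3)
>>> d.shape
(31, 3, 31, 3)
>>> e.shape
(3, 3)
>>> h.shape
(5, 5)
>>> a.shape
(7, 7, 3)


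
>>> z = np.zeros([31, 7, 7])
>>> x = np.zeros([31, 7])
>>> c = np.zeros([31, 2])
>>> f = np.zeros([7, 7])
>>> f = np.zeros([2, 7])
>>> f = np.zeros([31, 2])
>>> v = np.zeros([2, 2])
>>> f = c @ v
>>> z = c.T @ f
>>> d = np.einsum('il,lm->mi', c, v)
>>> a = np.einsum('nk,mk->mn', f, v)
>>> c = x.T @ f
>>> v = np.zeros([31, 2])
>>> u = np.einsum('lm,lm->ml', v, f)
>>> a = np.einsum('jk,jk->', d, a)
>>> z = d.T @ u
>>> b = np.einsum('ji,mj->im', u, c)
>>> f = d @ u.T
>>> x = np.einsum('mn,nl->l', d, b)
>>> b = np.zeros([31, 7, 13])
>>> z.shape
(31, 31)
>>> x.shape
(7,)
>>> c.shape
(7, 2)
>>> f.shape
(2, 2)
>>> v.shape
(31, 2)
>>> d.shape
(2, 31)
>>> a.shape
()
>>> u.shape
(2, 31)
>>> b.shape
(31, 7, 13)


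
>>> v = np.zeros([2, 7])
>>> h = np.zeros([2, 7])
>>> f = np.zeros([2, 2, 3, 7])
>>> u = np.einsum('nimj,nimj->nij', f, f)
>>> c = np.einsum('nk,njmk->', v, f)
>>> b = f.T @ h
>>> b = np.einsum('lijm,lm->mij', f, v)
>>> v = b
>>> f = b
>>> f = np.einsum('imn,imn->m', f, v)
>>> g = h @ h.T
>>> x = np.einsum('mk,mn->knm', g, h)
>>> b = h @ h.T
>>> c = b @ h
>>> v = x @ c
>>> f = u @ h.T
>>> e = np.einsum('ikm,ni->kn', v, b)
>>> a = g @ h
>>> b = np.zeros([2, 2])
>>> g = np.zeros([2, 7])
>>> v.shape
(2, 7, 7)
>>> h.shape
(2, 7)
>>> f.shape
(2, 2, 2)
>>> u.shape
(2, 2, 7)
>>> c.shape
(2, 7)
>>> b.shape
(2, 2)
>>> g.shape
(2, 7)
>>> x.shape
(2, 7, 2)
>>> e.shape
(7, 2)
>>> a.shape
(2, 7)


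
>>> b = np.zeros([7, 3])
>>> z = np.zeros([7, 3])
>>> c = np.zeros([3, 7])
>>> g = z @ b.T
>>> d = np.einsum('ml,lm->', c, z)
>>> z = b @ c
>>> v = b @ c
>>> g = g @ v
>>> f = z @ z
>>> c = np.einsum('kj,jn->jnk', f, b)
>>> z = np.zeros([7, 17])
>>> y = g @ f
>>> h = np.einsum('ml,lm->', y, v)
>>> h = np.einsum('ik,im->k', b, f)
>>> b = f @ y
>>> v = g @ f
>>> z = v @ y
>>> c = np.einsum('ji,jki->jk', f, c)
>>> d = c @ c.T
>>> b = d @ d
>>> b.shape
(7, 7)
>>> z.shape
(7, 7)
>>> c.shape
(7, 3)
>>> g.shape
(7, 7)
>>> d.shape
(7, 7)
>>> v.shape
(7, 7)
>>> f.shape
(7, 7)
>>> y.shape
(7, 7)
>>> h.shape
(3,)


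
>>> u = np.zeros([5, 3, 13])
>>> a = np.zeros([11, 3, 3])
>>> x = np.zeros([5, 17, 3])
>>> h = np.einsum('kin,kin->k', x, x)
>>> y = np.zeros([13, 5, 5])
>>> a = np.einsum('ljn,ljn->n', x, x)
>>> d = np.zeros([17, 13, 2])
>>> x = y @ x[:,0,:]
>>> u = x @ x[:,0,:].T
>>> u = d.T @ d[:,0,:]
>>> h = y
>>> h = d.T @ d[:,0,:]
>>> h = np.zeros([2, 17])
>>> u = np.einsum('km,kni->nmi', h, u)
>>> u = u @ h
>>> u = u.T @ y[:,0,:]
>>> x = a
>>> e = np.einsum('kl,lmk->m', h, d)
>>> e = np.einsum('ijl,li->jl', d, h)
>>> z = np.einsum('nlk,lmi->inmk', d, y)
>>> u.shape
(17, 17, 5)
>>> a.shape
(3,)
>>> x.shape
(3,)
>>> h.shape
(2, 17)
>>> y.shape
(13, 5, 5)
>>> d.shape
(17, 13, 2)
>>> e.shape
(13, 2)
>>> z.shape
(5, 17, 5, 2)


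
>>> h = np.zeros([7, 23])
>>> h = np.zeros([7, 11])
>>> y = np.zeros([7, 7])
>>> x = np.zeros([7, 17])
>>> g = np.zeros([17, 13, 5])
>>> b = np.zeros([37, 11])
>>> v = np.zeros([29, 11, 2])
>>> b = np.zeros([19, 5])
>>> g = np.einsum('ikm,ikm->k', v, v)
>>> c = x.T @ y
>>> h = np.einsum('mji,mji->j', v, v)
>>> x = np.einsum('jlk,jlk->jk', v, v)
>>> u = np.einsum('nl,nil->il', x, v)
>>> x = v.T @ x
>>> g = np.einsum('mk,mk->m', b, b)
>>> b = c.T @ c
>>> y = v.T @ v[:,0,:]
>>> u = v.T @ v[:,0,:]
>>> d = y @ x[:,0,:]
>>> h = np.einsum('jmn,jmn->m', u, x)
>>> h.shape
(11,)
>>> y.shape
(2, 11, 2)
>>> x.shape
(2, 11, 2)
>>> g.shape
(19,)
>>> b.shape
(7, 7)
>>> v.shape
(29, 11, 2)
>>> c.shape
(17, 7)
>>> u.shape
(2, 11, 2)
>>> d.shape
(2, 11, 2)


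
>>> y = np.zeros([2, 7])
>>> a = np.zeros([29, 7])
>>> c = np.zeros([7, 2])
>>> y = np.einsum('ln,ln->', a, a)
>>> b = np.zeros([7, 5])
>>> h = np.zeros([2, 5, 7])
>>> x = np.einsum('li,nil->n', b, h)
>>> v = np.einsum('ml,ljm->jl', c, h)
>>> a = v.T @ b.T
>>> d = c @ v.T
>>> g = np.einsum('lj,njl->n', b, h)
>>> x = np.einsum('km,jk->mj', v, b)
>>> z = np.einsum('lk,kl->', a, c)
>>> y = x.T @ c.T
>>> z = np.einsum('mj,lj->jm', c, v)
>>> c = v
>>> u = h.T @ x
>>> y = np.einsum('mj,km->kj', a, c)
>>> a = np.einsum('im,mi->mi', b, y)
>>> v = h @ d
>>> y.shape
(5, 7)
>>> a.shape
(5, 7)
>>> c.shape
(5, 2)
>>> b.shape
(7, 5)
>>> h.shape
(2, 5, 7)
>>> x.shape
(2, 7)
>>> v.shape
(2, 5, 5)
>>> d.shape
(7, 5)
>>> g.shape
(2,)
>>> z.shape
(2, 7)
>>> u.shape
(7, 5, 7)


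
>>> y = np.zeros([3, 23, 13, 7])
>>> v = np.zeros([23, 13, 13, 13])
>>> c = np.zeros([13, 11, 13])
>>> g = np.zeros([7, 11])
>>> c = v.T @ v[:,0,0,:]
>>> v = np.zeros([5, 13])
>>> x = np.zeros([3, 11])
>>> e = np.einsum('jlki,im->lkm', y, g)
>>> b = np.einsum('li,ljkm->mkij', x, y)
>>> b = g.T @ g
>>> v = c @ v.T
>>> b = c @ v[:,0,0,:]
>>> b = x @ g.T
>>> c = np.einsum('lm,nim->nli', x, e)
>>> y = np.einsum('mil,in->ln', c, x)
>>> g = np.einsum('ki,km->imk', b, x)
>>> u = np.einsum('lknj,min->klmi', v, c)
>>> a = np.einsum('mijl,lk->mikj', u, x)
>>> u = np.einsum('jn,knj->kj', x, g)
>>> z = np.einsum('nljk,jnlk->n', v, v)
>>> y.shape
(13, 11)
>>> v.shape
(13, 13, 13, 5)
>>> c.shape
(23, 3, 13)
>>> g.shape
(7, 11, 3)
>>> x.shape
(3, 11)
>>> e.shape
(23, 13, 11)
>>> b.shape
(3, 7)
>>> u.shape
(7, 3)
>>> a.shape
(13, 13, 11, 23)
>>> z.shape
(13,)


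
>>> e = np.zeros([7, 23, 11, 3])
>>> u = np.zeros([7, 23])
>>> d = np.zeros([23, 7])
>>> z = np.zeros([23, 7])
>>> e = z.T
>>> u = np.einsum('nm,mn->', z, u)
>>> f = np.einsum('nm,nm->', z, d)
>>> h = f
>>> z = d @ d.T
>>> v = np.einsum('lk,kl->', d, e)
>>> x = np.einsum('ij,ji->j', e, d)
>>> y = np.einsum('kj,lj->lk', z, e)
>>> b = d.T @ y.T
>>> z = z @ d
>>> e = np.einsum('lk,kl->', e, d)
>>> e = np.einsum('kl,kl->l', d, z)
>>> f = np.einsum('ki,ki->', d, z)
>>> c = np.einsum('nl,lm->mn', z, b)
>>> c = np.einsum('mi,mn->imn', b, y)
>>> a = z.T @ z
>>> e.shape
(7,)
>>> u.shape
()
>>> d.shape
(23, 7)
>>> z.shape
(23, 7)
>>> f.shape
()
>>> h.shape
()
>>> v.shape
()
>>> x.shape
(23,)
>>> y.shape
(7, 23)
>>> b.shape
(7, 7)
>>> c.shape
(7, 7, 23)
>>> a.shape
(7, 7)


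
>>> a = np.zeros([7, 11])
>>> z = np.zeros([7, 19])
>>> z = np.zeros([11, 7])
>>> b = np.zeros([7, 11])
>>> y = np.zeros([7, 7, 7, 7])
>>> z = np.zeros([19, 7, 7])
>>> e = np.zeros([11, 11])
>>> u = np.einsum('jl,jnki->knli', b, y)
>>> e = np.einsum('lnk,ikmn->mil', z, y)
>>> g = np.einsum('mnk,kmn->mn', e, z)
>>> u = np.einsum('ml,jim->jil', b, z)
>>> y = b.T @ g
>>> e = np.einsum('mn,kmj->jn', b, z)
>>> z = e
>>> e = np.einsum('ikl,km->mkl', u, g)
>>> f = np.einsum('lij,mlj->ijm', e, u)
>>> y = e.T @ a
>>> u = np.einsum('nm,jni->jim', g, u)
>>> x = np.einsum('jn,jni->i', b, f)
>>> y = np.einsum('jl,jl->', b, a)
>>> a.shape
(7, 11)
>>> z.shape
(7, 11)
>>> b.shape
(7, 11)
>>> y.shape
()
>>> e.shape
(7, 7, 11)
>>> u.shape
(19, 11, 7)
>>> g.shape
(7, 7)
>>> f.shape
(7, 11, 19)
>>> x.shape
(19,)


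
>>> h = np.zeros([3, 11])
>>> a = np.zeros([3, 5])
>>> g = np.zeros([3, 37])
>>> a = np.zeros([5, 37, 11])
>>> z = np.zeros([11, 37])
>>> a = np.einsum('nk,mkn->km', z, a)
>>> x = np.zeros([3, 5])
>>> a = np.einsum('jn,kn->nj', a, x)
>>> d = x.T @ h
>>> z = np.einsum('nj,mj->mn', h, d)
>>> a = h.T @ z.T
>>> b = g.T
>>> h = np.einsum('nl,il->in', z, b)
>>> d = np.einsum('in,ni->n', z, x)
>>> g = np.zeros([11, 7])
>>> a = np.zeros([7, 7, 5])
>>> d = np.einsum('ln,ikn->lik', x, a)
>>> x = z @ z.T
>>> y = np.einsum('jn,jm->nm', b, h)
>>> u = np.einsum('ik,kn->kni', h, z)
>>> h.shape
(37, 5)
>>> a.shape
(7, 7, 5)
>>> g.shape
(11, 7)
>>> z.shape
(5, 3)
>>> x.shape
(5, 5)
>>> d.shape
(3, 7, 7)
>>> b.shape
(37, 3)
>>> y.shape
(3, 5)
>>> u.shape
(5, 3, 37)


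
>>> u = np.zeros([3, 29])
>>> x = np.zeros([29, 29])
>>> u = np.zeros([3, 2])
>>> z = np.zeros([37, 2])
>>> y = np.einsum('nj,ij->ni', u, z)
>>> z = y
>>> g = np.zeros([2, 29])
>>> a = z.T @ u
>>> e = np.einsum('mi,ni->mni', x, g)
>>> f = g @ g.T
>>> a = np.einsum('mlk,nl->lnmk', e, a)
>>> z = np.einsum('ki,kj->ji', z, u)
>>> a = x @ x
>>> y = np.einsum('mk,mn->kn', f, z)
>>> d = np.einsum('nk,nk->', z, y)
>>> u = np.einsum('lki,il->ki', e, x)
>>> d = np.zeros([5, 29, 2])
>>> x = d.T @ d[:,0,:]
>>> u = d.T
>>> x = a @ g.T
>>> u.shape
(2, 29, 5)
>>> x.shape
(29, 2)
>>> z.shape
(2, 37)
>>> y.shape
(2, 37)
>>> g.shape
(2, 29)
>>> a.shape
(29, 29)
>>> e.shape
(29, 2, 29)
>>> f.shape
(2, 2)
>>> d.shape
(5, 29, 2)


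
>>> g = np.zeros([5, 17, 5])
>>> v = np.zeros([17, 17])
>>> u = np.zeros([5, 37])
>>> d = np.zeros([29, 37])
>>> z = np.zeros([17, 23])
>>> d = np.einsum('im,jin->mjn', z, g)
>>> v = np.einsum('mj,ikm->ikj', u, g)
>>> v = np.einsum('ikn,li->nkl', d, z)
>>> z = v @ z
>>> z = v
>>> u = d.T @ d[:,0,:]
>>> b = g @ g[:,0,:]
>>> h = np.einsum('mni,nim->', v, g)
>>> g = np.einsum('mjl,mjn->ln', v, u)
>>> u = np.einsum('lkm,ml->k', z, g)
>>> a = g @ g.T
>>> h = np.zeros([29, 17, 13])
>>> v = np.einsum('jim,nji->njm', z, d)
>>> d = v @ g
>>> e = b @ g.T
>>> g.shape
(17, 5)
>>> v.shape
(23, 5, 17)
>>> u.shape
(5,)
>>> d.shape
(23, 5, 5)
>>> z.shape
(5, 5, 17)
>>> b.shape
(5, 17, 5)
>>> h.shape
(29, 17, 13)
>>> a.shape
(17, 17)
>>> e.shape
(5, 17, 17)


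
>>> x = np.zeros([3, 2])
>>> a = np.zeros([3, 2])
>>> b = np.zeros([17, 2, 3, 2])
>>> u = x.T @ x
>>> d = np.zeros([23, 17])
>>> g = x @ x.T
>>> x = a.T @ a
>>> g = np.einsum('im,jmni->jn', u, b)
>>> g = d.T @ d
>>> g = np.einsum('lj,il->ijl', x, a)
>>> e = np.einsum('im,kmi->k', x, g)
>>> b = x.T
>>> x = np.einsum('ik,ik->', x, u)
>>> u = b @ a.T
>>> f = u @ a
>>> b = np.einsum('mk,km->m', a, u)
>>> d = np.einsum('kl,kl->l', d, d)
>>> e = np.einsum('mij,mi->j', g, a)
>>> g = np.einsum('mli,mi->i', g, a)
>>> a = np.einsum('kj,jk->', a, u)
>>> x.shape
()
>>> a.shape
()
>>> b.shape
(3,)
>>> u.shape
(2, 3)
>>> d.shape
(17,)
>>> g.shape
(2,)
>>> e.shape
(2,)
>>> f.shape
(2, 2)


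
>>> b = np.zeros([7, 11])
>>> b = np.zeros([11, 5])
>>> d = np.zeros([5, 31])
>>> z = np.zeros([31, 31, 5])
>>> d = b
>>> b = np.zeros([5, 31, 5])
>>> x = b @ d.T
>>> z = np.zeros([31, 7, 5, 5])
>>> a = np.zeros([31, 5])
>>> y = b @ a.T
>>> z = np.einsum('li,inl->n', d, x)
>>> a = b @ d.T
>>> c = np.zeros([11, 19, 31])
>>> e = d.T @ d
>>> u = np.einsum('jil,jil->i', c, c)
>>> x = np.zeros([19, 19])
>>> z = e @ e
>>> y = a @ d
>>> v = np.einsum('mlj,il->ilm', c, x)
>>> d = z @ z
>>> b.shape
(5, 31, 5)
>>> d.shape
(5, 5)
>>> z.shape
(5, 5)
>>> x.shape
(19, 19)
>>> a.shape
(5, 31, 11)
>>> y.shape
(5, 31, 5)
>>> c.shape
(11, 19, 31)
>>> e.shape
(5, 5)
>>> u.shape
(19,)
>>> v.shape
(19, 19, 11)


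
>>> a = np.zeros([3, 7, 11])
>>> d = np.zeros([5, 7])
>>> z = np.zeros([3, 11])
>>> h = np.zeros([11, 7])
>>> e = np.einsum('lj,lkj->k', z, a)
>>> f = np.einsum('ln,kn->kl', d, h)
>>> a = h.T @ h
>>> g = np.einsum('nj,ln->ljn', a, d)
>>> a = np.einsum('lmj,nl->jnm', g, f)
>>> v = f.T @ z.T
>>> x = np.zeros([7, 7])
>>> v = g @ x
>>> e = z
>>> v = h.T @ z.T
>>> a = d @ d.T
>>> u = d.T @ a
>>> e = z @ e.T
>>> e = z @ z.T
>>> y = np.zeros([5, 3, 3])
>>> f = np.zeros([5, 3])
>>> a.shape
(5, 5)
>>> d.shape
(5, 7)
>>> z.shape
(3, 11)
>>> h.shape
(11, 7)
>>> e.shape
(3, 3)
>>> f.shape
(5, 3)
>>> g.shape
(5, 7, 7)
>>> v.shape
(7, 3)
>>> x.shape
(7, 7)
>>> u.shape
(7, 5)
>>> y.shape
(5, 3, 3)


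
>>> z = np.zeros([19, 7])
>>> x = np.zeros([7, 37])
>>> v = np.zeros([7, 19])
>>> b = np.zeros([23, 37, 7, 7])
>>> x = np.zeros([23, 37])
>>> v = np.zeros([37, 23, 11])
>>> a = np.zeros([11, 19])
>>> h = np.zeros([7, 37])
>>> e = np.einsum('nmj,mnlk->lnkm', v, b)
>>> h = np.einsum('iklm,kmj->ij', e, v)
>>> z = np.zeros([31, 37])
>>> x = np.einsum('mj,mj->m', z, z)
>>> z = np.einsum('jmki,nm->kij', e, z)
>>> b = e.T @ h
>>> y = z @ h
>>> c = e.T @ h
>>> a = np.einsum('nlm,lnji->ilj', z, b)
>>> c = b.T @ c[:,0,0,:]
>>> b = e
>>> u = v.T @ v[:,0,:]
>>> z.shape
(7, 23, 7)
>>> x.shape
(31,)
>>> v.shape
(37, 23, 11)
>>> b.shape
(7, 37, 7, 23)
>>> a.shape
(11, 23, 37)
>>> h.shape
(7, 11)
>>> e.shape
(7, 37, 7, 23)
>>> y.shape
(7, 23, 11)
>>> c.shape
(11, 37, 7, 11)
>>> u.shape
(11, 23, 11)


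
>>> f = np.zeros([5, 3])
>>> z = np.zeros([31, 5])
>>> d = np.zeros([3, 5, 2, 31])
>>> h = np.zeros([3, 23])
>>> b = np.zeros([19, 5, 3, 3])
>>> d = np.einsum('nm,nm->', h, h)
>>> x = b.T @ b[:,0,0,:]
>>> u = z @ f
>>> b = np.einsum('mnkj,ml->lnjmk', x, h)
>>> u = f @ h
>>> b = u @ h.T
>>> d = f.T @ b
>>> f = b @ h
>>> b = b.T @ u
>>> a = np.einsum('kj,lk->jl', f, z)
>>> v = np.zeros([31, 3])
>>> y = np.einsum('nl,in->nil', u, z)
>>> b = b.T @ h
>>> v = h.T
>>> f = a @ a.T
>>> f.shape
(23, 23)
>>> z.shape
(31, 5)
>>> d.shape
(3, 3)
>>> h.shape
(3, 23)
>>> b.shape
(23, 23)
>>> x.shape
(3, 3, 5, 3)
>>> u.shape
(5, 23)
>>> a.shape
(23, 31)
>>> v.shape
(23, 3)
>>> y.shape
(5, 31, 23)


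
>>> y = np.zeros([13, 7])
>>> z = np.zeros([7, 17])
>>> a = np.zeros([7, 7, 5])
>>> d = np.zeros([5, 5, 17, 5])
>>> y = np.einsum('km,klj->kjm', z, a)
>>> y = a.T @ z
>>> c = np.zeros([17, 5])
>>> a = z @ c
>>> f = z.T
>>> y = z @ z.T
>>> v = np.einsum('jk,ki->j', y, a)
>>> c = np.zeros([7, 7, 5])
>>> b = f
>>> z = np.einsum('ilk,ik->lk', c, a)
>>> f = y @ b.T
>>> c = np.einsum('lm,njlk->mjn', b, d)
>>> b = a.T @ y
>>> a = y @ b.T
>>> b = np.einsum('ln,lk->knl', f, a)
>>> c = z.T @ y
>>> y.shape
(7, 7)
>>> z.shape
(7, 5)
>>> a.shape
(7, 5)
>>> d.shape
(5, 5, 17, 5)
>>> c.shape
(5, 7)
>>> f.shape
(7, 17)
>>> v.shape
(7,)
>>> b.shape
(5, 17, 7)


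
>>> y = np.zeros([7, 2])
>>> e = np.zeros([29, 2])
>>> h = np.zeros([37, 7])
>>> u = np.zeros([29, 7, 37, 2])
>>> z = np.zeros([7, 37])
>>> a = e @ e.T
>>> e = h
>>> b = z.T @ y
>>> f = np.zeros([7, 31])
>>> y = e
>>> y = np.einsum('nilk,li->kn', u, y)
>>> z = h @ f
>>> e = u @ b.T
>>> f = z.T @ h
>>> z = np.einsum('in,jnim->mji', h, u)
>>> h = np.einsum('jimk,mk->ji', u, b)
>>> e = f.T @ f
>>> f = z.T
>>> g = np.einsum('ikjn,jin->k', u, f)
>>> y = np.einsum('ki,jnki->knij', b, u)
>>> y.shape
(37, 7, 2, 29)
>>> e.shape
(7, 7)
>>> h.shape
(29, 7)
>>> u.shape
(29, 7, 37, 2)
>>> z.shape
(2, 29, 37)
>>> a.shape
(29, 29)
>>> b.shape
(37, 2)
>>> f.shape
(37, 29, 2)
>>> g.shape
(7,)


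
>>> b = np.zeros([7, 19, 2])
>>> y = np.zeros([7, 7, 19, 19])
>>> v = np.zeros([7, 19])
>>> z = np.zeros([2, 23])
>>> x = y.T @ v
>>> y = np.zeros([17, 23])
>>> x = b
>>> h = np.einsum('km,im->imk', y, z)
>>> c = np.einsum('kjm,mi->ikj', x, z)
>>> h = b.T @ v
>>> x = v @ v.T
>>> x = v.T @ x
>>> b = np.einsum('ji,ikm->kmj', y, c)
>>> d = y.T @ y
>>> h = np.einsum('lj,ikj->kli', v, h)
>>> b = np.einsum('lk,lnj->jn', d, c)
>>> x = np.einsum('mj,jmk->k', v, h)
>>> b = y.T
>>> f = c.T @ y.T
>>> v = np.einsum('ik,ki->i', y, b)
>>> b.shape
(23, 17)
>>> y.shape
(17, 23)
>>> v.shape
(17,)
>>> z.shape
(2, 23)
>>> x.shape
(2,)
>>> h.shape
(19, 7, 2)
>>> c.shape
(23, 7, 19)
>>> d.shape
(23, 23)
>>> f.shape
(19, 7, 17)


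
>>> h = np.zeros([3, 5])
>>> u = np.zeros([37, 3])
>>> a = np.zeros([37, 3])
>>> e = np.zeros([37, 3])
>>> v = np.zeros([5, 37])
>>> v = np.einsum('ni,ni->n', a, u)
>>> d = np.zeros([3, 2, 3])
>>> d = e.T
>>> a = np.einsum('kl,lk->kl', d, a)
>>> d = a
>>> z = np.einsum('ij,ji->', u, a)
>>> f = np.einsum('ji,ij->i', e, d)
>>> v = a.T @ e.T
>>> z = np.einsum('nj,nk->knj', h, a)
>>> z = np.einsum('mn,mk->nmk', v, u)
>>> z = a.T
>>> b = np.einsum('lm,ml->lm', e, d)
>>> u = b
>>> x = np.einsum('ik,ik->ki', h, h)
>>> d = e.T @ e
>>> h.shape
(3, 5)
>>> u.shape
(37, 3)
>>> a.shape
(3, 37)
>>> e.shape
(37, 3)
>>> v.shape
(37, 37)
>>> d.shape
(3, 3)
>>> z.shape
(37, 3)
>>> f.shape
(3,)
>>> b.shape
(37, 3)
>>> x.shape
(5, 3)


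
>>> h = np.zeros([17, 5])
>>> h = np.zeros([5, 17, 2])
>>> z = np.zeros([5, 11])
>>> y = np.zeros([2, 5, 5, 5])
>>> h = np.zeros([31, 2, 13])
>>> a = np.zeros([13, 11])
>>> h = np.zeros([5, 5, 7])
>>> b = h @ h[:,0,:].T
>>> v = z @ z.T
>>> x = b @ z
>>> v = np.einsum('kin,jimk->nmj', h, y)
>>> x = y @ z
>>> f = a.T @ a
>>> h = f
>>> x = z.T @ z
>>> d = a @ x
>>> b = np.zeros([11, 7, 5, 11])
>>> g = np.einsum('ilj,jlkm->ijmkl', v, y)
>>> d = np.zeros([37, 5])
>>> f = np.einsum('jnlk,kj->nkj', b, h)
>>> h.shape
(11, 11)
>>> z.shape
(5, 11)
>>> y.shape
(2, 5, 5, 5)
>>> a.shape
(13, 11)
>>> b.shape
(11, 7, 5, 11)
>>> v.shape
(7, 5, 2)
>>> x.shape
(11, 11)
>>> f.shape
(7, 11, 11)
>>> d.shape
(37, 5)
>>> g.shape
(7, 2, 5, 5, 5)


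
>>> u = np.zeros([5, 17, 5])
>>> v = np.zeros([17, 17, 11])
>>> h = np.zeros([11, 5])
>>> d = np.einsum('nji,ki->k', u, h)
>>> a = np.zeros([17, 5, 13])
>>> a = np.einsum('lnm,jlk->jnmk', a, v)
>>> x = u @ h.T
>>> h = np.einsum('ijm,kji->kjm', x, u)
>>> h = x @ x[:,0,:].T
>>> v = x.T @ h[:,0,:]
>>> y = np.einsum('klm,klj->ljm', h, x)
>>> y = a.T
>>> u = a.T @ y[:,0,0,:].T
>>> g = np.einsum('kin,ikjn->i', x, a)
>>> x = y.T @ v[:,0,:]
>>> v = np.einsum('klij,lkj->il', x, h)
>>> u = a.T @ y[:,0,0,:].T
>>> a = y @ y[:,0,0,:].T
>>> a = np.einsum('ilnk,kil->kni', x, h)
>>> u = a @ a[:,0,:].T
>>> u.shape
(5, 13, 5)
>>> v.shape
(13, 5)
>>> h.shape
(5, 17, 5)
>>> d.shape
(11,)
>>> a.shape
(5, 13, 17)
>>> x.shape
(17, 5, 13, 5)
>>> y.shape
(11, 13, 5, 17)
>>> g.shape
(17,)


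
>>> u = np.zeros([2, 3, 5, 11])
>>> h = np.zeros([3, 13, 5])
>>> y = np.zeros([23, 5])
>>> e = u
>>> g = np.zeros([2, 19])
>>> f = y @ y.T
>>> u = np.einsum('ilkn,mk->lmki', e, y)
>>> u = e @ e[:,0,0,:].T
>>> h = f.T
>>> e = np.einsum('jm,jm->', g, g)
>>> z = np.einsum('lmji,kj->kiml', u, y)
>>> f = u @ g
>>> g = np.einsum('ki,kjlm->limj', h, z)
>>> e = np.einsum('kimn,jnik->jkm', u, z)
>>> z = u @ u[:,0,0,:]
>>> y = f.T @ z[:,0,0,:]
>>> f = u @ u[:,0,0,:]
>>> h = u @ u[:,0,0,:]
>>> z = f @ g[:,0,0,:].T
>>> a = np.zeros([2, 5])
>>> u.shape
(2, 3, 5, 2)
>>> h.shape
(2, 3, 5, 2)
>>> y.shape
(19, 5, 3, 2)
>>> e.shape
(23, 2, 5)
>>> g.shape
(3, 23, 2, 2)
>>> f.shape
(2, 3, 5, 2)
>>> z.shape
(2, 3, 5, 3)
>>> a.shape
(2, 5)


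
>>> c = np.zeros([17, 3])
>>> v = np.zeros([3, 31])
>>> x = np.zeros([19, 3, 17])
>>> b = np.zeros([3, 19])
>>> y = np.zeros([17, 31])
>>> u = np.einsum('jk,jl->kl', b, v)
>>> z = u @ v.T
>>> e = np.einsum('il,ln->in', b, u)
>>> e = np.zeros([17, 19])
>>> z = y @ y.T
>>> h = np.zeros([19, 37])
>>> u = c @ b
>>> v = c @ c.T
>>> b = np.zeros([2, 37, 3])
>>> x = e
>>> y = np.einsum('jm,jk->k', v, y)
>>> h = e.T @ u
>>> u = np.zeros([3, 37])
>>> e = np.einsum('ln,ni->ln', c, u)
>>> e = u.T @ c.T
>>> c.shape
(17, 3)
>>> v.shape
(17, 17)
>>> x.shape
(17, 19)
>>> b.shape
(2, 37, 3)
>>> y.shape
(31,)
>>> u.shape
(3, 37)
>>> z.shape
(17, 17)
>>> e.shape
(37, 17)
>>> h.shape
(19, 19)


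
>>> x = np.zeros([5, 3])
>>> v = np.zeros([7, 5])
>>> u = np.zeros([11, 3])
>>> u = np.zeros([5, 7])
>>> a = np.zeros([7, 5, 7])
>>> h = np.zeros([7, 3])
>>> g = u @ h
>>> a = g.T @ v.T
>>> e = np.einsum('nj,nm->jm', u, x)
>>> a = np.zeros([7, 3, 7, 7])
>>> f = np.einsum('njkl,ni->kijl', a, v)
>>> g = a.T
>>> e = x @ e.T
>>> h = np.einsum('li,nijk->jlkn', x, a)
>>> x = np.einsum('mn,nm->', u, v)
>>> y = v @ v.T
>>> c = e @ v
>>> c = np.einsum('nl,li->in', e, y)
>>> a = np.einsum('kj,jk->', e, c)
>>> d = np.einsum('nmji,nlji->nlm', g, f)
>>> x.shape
()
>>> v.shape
(7, 5)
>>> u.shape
(5, 7)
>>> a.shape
()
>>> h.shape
(7, 5, 7, 7)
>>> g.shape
(7, 7, 3, 7)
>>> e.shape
(5, 7)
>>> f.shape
(7, 5, 3, 7)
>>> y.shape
(7, 7)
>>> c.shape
(7, 5)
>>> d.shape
(7, 5, 7)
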